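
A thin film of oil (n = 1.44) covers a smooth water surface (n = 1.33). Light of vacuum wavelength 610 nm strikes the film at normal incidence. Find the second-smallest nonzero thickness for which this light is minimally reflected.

At the upper boundary (n = 1.0 to n = 1.44) the reflected ray undergoes a half-wave phase shift.
Ray reflecting at the bottom interface goes from n = 1.44 toward n = 1.33: no phase shift.
The two reflections differ by half a wavelength.
With one net inversion, destructive interference in reflection requires 2 n t = m λ.
The second-smallest nonzero thickness corresponds to m = 2: t = m λ / (2 n) = 2.00 × 610 / (2 × 1.44) = 424 nm.

424 nm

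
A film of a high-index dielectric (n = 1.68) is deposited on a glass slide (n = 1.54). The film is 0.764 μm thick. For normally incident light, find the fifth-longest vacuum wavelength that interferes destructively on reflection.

At the upper boundary (n = 1.0 to n = 1.68) the reflected ray undergoes a half-wave phase shift.
Bottom surface (1.68 → 1.54): reflection off a lower-index medium gives no phase shift.
Net: one phase inversion between the two reflected rays.
So the condition for destructive reflection is 2 n t = m λ.
λ = 2 n t / m. The fifth-longest wavelength is m = 5: λ = 2 × 1.68 × 764 / 5.00 = 513 nm.

513 nm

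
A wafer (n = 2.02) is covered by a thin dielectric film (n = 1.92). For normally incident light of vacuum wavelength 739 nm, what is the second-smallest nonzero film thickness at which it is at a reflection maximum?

Ray reflecting at the top interface goes from n = 1.0 toward n = 1.92: a half-wave phase shift.
Ray reflecting at the bottom interface goes from n = 1.92 toward n = 2.02: a half-wave phase shift.
The two reflections carry the same phase change, so no net offset.
With no net inversion, constructive interference in reflection requires 2 n t = m λ.
The second-smallest nonzero thickness corresponds to m = 2: t = m λ / (2 n) = 2.00 × 739 / (2 × 1.92) = 385 nm.

385 nm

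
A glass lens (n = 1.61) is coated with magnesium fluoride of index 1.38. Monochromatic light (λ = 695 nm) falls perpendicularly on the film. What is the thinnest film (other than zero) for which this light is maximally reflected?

252 nm

At the upper boundary (n = 1.0 to n = 1.38) the reflected ray undergoes a half-wave phase shift.
Bottom surface (1.38 → 1.61): reflection off a higher-index medium gives a half-wave phase shift.
Zero or two π shifts → no net half-wave offset.
For maximum reflection here: 2 n t = m λ.
Minimum nonzero at m = 1: t = λ / (2 n) = 695 / (2 × 1.38) = 252 nm.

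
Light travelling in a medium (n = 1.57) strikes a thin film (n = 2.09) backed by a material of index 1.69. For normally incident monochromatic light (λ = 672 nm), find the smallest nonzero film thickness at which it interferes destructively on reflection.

161 nm

Ray reflecting at the top interface goes from n = 1.57 toward n = 2.09: a half-wave phase shift.
Bottom surface (2.09 → 1.69): reflection off a lower-index medium gives no phase shift.
The two reflections differ by half a wavelength.
With one net inversion, destructive interference in reflection requires 2 n t = m λ.
Minimum nonzero at m = 1: t = λ / (2 n) = 672 / (2 × 2.09) = 161 nm.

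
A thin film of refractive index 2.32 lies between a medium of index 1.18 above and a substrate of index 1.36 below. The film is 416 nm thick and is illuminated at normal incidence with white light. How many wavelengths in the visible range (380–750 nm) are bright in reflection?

Top surface (1.18 → 2.32): reflection off a higher-index medium gives a half-wave phase shift.
Ray reflecting at the bottom interface goes from n = 2.32 toward n = 1.36: no phase shift.
Exactly one π shift → a net half-wave offset.
So the condition for constructive reflection is 2 n t = (m + ½) λ.
λ = 2 n t / (m + ½) = 1930 / (m + ½) nm.
m=2: 772 nm (IR); m=3: 551 nm (visible); m=4: 429 nm (visible); m=5: 351 nm (UV).

2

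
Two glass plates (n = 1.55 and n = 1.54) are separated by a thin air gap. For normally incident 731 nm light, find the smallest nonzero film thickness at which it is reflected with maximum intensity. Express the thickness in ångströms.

1828 Å

Top surface (1.55 → 1.0): reflection off a lower-index medium gives no phase shift.
Ray reflecting at the bottom interface goes from n = 1.0 toward n = 1.54: a half-wave phase shift.
Exactly one π shift → a net half-wave offset.
For strong reflection here: 2 n t = (m + ½) λ.
Minimum at m = 0: t = λ / (4 n) = 731 / (4 × 1.0) = 183 nm.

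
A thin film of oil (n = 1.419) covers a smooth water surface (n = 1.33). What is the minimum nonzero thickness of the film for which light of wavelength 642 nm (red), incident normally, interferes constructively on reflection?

At the upper boundary (n = 1.0 to n = 1.419) the reflected ray undergoes a half-wave phase shift.
Ray reflecting at the bottom interface goes from n = 1.419 toward n = 1.33: no phase shift.
Exactly one π shift → a net half-wave offset.
For maximum reflection here: 2 n t = (m + ½) λ.
Minimum at m = 0: t = λ / (4 n) = 642 / (4 × 1.419) = 113 nm.

113 nm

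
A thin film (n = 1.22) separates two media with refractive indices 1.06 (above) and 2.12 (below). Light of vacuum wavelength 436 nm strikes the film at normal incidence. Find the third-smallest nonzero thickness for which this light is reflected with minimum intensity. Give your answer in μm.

At the upper boundary (n = 1.06 to n = 1.22) the reflected ray undergoes a half-wave phase shift.
Ray reflecting at the bottom interface goes from n = 1.22 toward n = 2.12: a half-wave phase shift.
Zero or two π shifts → no net half-wave offset.
So the condition for destructive reflection is 2 n t = (m + ½) λ.
The third-smallest nonzero thickness corresponds to m = 2: t = (m + ½) λ / (2 n) = 2.50 × 436 / (2 × 1.22) = 447 nm.

0.447 μm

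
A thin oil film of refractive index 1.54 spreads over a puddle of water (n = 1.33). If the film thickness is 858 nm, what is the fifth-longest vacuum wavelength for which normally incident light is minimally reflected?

529 nm

At the upper boundary (n = 1.0 to n = 1.54) the reflected ray undergoes a half-wave phase shift.
At the lower boundary (n = 1.54 to n = 1.33) the reflected ray undergoes no phase shift.
The two reflections differ by half a wavelength.
For minimum reflection here: 2 n t = m λ.
λ = 2 n t / m. The fifth-longest wavelength is m = 5: λ = 2 × 1.54 × 858 / 5.00 = 529 nm.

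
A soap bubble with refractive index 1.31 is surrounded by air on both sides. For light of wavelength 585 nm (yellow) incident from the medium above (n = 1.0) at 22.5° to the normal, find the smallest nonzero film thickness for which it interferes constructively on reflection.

At the upper boundary (n = 1.0 to n = 1.31) the reflected ray undergoes a half-wave phase shift.
Bottom surface (1.31 → 1.0): reflection off a lower-index medium gives no phase shift.
Net: one phase inversion between the two reflected rays.
For strong reflection here: 2 n t cos θ_r = (m + ½) λ.
Snell's law: 1.0 sin 22.5° = 1.31 sin θ_r → sin θ_r = 0.292, cos θ_r = 0.956.
Minimum at m = 0: t = λ / (4 n cos θ_r) = 585 / (4 × 1.31 × 0.956) = 117 nm.

117 nm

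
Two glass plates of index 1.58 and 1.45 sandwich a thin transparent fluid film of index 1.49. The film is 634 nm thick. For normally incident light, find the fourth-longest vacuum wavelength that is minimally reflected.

540 nm

Ray reflecting at the top interface goes from n = 1.58 toward n = 1.49: no phase shift.
Ray reflecting at the bottom interface goes from n = 1.49 toward n = 1.45: no phase shift.
Net: no relative phase inversion (both shifts match).
With no net inversion, destructive interference in reflection requires 2 n t = (m + ½) λ.
λ = 2 n t / (m + ½). The fourth-longest wavelength is m = 3: λ = 2 × 1.49 × 634 / 3.50 = 540 nm.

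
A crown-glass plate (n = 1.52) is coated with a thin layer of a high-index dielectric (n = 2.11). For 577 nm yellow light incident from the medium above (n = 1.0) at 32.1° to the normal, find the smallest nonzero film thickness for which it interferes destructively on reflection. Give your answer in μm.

Ray reflecting at the top interface goes from n = 1.0 toward n = 2.11: a half-wave phase shift.
Bottom surface (2.11 → 1.52): reflection off a lower-index medium gives no phase shift.
Net: one phase inversion between the two reflected rays.
So the condition for destructive reflection is 2 n t cos θ_r = m λ.
Snell's law: 1.0 sin 32.1° = 2.11 sin θ_r → sin θ_r = 0.252, cos θ_r = 0.968.
Minimum nonzero at m = 1: t = λ / (2 n cos θ_r) = 577 / (2 × 2.11 × 0.968) = 141 nm.

0.141 μm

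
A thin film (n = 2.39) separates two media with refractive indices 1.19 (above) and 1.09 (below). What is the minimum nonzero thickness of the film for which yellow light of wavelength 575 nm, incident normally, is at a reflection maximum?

At the upper boundary (n = 1.19 to n = 2.39) the reflected ray undergoes a half-wave phase shift.
Bottom surface (2.39 → 1.09): reflection off a lower-index medium gives no phase shift.
Net: one phase inversion between the two reflected rays.
With one net inversion, constructive interference in reflection requires 2 n t = (m + ½) λ.
Minimum at m = 0: t = λ / (4 n) = 575 / (4 × 2.39) = 60.1 nm.

60.1 nm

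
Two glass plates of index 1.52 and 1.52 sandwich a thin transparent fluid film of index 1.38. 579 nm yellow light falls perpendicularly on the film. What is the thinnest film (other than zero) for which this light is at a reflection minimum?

210 nm

At the upper boundary (n = 1.52 to n = 1.38) the reflected ray undergoes no phase shift.
Bottom surface (1.38 → 1.52): reflection off a higher-index medium gives a half-wave phase shift.
The two reflections differ by half a wavelength.
For dark reflection here: 2 n t = m λ.
Minimum nonzero at m = 1: t = λ / (2 n) = 579 / (2 × 1.38) = 210 nm.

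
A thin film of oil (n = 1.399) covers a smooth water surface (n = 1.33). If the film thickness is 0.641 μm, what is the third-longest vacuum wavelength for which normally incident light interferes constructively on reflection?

Top surface (1.0 → 1.399): reflection off a higher-index medium gives a half-wave phase shift.
Ray reflecting at the bottom interface goes from n = 1.399 toward n = 1.33: no phase shift.
Net: one phase inversion between the two reflected rays.
For maximum reflection here: 2 n t = (m + ½) λ.
λ = 2 n t / (m + ½). The third-longest wavelength is m = 2: λ = 2 × 1.399 × 641 / 2.50 = 717 nm.

717 nm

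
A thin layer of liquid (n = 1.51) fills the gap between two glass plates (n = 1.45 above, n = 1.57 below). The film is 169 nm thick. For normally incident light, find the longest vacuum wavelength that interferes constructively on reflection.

510 nm

Top surface (1.45 → 1.51): reflection off a higher-index medium gives a half-wave phase shift.
Bottom surface (1.51 → 1.57): reflection off a higher-index medium gives a half-wave phase shift.
Net: no relative phase inversion (both shifts match).
With no net inversion, constructive interference in reflection requires 2 n t = m λ.
λ = 2 n t / m. The longest wavelength is m = 1: λ = 2 × 1.51 × 169 / 1.00 = 510 nm.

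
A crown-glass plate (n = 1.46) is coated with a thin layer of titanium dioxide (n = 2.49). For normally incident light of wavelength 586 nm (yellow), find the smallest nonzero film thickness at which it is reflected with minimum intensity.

118 nm

At the upper boundary (n = 1.0 to n = 2.49) the reflected ray undergoes a half-wave phase shift.
At the lower boundary (n = 2.49 to n = 1.46) the reflected ray undergoes no phase shift.
Net: one phase inversion between the two reflected rays.
With one net inversion, destructive interference in reflection requires 2 n t = m λ.
Minimum nonzero at m = 1: t = λ / (2 n) = 586 / (2 × 2.49) = 118 nm.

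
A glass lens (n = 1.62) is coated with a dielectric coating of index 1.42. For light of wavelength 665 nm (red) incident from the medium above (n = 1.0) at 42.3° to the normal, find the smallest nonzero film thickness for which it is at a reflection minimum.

Top surface (1.0 → 1.42): reflection off a higher-index medium gives a half-wave phase shift.
At the lower boundary (n = 1.42 to n = 1.62) the reflected ray undergoes a half-wave phase shift.
The two reflections carry the same phase change, so no net offset.
So the condition for destructive reflection is 2 n t cos θ_r = (m + ½) λ.
Snell's law: 1.0 sin 42.3° = 1.42 sin θ_r → sin θ_r = 0.474, cos θ_r = 0.881.
Minimum at m = 0: t = λ / (4 n cos θ_r) = 665 / (4 × 1.42 × 0.881) = 133 nm.

133 nm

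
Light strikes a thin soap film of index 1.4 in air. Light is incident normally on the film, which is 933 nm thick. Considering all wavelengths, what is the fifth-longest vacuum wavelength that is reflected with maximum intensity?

581 nm

Top surface (1.0 → 1.4): reflection off a higher-index medium gives a half-wave phase shift.
Ray reflecting at the bottom interface goes from n = 1.4 toward n = 1.0: no phase shift.
The two reflections differ by half a wavelength.
For strong reflection here: 2 n t = (m + ½) λ.
λ = 2 n t / (m + ½). The fifth-longest wavelength is m = 4: λ = 2 × 1.4 × 933 / 4.50 = 581 nm.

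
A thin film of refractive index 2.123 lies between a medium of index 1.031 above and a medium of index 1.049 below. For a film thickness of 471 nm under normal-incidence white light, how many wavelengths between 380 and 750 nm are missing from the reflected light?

Ray reflecting at the top interface goes from n = 1.031 toward n = 2.123: a half-wave phase shift.
Bottom surface (2.123 → 1.049): reflection off a lower-index medium gives no phase shift.
The two reflections differ by half a wavelength.
With one net inversion, destructive interference in reflection requires 2 n t = m λ.
λ = 2 n t / m = 2000 / m nm.
m=2: 1000 nm (IR); m=3: 667 nm (visible); m=4: 500 nm (visible); m=5: 400 nm (visible); m=6: 333 nm (UV).

3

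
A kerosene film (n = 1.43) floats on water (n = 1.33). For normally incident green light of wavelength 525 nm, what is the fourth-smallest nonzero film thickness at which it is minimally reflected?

734 nm

At the upper boundary (n = 1.0 to n = 1.43) the reflected ray undergoes a half-wave phase shift.
Bottom surface (1.43 → 1.33): reflection off a lower-index medium gives no phase shift.
Exactly one π shift → a net half-wave offset.
For minimum reflection here: 2 n t = m λ.
The fourth-smallest nonzero thickness corresponds to m = 4: t = m λ / (2 n) = 4.00 × 525 / (2 × 1.43) = 734 nm.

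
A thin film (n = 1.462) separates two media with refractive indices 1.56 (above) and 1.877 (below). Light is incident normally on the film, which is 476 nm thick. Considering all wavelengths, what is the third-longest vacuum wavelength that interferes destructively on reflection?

464 nm

At the upper boundary (n = 1.56 to n = 1.462) the reflected ray undergoes no phase shift.
At the lower boundary (n = 1.462 to n = 1.877) the reflected ray undergoes a half-wave phase shift.
The two reflections differ by half a wavelength.
For dark reflection here: 2 n t = m λ.
λ = 2 n t / m. The third-longest wavelength is m = 3: λ = 2 × 1.462 × 476 / 3.00 = 464 nm.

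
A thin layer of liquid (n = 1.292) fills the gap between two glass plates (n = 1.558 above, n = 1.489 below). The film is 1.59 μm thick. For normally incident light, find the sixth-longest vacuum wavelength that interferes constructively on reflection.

At the upper boundary (n = 1.558 to n = 1.292) the reflected ray undergoes no phase shift.
Ray reflecting at the bottom interface goes from n = 1.292 toward n = 1.489: a half-wave phase shift.
The two reflections differ by half a wavelength.
With one net inversion, constructive interference in reflection requires 2 n t = (m + ½) λ.
λ = 2 n t / (m + ½). The sixth-longest wavelength is m = 5: λ = 2 × 1.292 × 1590 / 5.50 = 747 nm.

747 nm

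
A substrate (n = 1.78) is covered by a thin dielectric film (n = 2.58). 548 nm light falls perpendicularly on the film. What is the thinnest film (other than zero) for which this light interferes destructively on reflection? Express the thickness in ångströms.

1062 Å

At the upper boundary (n = 1.0 to n = 2.58) the reflected ray undergoes a half-wave phase shift.
Ray reflecting at the bottom interface goes from n = 2.58 toward n = 1.78: no phase shift.
The two reflections differ by half a wavelength.
For weak reflection here: 2 n t = m λ.
Minimum nonzero at m = 1: t = λ / (2 n) = 548 / (2 × 2.58) = 106 nm.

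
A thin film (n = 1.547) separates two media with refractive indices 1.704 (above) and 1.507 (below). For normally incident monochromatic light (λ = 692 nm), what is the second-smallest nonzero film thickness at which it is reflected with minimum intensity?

335 nm

Ray reflecting at the top interface goes from n = 1.704 toward n = 1.547: no phase shift.
At the lower boundary (n = 1.547 to n = 1.507) the reflected ray undergoes no phase shift.
The two reflections carry the same phase change, so no net offset.
So the condition for destructive reflection is 2 n t = (m + ½) λ.
The second-smallest nonzero thickness corresponds to m = 1: t = (m + ½) λ / (2 n) = 1.50 × 692 / (2 × 1.547) = 335 nm.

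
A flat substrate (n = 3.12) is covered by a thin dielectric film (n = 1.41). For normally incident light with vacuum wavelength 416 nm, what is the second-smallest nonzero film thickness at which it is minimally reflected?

221 nm

Ray reflecting at the top interface goes from n = 1.0 toward n = 1.41: a half-wave phase shift.
Bottom surface (1.41 → 3.12): reflection off a higher-index medium gives a half-wave phase shift.
The two reflections carry the same phase change, so no net offset.
For weak reflection here: 2 n t = (m + ½) λ.
The second-smallest nonzero thickness corresponds to m = 1: t = (m + ½) λ / (2 n) = 1.50 × 416 / (2 × 1.41) = 221 nm.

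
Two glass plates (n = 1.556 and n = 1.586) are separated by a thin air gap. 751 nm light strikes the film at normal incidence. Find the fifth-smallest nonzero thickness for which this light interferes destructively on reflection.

1878 nm

Ray reflecting at the top interface goes from n = 1.556 toward n = 1.0: no phase shift.
Ray reflecting at the bottom interface goes from n = 1.0 toward n = 1.586: a half-wave phase shift.
The two reflections differ by half a wavelength.
So the condition for destructive reflection is 2 n t = m λ.
The fifth-smallest nonzero thickness corresponds to m = 5: t = m λ / (2 n) = 5.00 × 751 / (2 × 1.0) = 1878 nm.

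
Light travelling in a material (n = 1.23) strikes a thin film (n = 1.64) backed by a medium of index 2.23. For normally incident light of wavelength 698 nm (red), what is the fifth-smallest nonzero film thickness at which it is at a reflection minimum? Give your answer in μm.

At the upper boundary (n = 1.23 to n = 1.64) the reflected ray undergoes a half-wave phase shift.
Bottom surface (1.64 → 2.23): reflection off a higher-index medium gives a half-wave phase shift.
Net: no relative phase inversion (both shifts match).
With no net inversion, destructive interference in reflection requires 2 n t = (m + ½) λ.
The fifth-smallest nonzero thickness corresponds to m = 4: t = (m + ½) λ / (2 n) = 4.50 × 698 / (2 × 1.64) = 958 nm.

0.958 μm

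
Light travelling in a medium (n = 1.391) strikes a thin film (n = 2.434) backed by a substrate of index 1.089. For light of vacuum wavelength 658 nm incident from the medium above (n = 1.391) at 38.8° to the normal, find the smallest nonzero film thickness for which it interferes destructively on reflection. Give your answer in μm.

0.145 μm

Ray reflecting at the top interface goes from n = 1.391 toward n = 2.434: a half-wave phase shift.
Bottom surface (2.434 → 1.089): reflection off a lower-index medium gives no phase shift.
The two reflections differ by half a wavelength.
With one net inversion, destructive interference in reflection requires 2 n t cos θ_r = m λ.
Snell's law: 1.391 sin 38.8° = 2.434 sin θ_r → sin θ_r = 0.358, cos θ_r = 0.934.
Minimum nonzero at m = 1: t = λ / (2 n cos θ_r) = 658 / (2 × 2.434 × 0.934) = 145 nm.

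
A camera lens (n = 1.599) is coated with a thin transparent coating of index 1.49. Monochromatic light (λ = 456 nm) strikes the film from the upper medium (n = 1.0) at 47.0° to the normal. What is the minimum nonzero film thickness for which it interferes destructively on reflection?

87.8 nm

Ray reflecting at the top interface goes from n = 1.0 toward n = 1.49: a half-wave phase shift.
Bottom surface (1.49 → 1.599): reflection off a higher-index medium gives a half-wave phase shift.
The two reflections carry the same phase change, so no net offset.
For minimum reflection here: 2 n t cos θ_r = (m + ½) λ.
Snell's law: 1.0 sin 47.0° = 1.49 sin θ_r → sin θ_r = 0.491, cos θ_r = 0.871.
Minimum at m = 0: t = λ / (4 n cos θ_r) = 456 / (4 × 1.49 × 0.871) = 87.8 nm.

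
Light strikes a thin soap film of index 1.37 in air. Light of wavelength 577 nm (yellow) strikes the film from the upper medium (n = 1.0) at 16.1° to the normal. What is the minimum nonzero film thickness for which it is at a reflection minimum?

At the upper boundary (n = 1.0 to n = 1.37) the reflected ray undergoes a half-wave phase shift.
At the lower boundary (n = 1.37 to n = 1.0) the reflected ray undergoes no phase shift.
The two reflections differ by half a wavelength.
For weak reflection here: 2 n t cos θ_r = m λ.
Snell's law: 1.0 sin 16.1° = 1.37 sin θ_r → sin θ_r = 0.202, cos θ_r = 0.979.
Minimum nonzero at m = 1: t = λ / (2 n cos θ_r) = 577 / (2 × 1.37 × 0.979) = 215 nm.

215 nm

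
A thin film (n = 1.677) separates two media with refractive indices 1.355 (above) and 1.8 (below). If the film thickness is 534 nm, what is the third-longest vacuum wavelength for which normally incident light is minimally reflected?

Top surface (1.355 → 1.677): reflection off a higher-index medium gives a half-wave phase shift.
At the lower boundary (n = 1.677 to n = 1.8) the reflected ray undergoes a half-wave phase shift.
The two reflections carry the same phase change, so no net offset.
So the condition for destructive reflection is 2 n t = (m + ½) λ.
λ = 2 n t / (m + ½). The third-longest wavelength is m = 2: λ = 2 × 1.677 × 534 / 2.50 = 716 nm.

716 nm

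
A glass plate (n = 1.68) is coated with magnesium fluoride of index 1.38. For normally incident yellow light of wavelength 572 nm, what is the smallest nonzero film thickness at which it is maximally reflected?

Top surface (1.0 → 1.38): reflection off a higher-index medium gives a half-wave phase shift.
Bottom surface (1.38 → 1.68): reflection off a higher-index medium gives a half-wave phase shift.
Net: no relative phase inversion (both shifts match).
For maximum reflection here: 2 n t = m λ.
The smallest nonzero thickness corresponds to m = 1: t = m λ / (2 n) = 1.00 × 572 / (2 × 1.38) = 207 nm.

207 nm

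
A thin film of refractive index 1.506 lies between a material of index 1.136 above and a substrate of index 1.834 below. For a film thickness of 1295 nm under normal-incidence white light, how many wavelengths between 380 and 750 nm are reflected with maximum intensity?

Ray reflecting at the top interface goes from n = 1.136 toward n = 1.506: a half-wave phase shift.
Bottom surface (1.506 → 1.834): reflection off a higher-index medium gives a half-wave phase shift.
The two reflections carry the same phase change, so no net offset.
For bright reflection here: 2 n t = m λ.
λ = 2 n t / m = 3901 / m nm.
m=5: 780 nm (IR); m=6: 650 nm (visible); m=7: 557 nm (visible); m=8: 488 nm (visible); m=9: 433 nm (visible); m=10: 390 nm (visible); m=11: 355 nm (UV).

5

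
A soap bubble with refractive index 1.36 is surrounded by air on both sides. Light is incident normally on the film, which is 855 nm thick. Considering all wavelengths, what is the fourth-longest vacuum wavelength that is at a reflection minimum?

581 nm

Top surface (1.0 → 1.36): reflection off a higher-index medium gives a half-wave phase shift.
At the lower boundary (n = 1.36 to n = 1.0) the reflected ray undergoes no phase shift.
Net: one phase inversion between the two reflected rays.
For weak reflection here: 2 n t = m λ.
λ = 2 n t / m. The fourth-longest wavelength is m = 4: λ = 2 × 1.36 × 855 / 4.00 = 581 nm.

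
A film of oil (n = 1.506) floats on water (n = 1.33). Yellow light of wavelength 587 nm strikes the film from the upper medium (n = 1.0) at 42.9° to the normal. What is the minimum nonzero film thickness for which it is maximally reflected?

109 nm

Top surface (1.0 → 1.506): reflection off a higher-index medium gives a half-wave phase shift.
Ray reflecting at the bottom interface goes from n = 1.506 toward n = 1.33: no phase shift.
The two reflections differ by half a wavelength.
With one net inversion, constructive interference in reflection requires 2 n t cos θ_r = (m + ½) λ.
Snell's law: 1.0 sin 42.9° = 1.506 sin θ_r → sin θ_r = 0.452, cos θ_r = 0.892.
Minimum at m = 0: t = λ / (4 n cos θ_r) = 587 / (4 × 1.506 × 0.892) = 109 nm.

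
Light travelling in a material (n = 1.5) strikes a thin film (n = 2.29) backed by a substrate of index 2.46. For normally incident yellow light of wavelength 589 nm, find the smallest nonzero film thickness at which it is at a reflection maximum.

129 nm

At the upper boundary (n = 1.5 to n = 2.29) the reflected ray undergoes a half-wave phase shift.
Bottom surface (2.29 → 2.46): reflection off a higher-index medium gives a half-wave phase shift.
Zero or two π shifts → no net half-wave offset.
For maximum reflection here: 2 n t = m λ.
Minimum nonzero at m = 1: t = λ / (2 n) = 589 / (2 × 2.29) = 129 nm.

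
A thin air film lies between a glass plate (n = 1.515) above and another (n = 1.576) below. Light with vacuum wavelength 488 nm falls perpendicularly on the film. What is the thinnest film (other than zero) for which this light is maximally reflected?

122 nm

At the upper boundary (n = 1.515 to n = 1.0) the reflected ray undergoes no phase shift.
Bottom surface (1.0 → 1.576): reflection off a higher-index medium gives a half-wave phase shift.
The two reflections differ by half a wavelength.
With one net inversion, constructive interference in reflection requires 2 n t = (m + ½) λ.
Minimum at m = 0: t = λ / (4 n) = 488 / (4 × 1.0) = 122 nm.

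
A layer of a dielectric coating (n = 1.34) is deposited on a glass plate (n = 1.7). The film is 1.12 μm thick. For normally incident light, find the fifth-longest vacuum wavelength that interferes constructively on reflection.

600 nm

Top surface (1.0 → 1.34): reflection off a higher-index medium gives a half-wave phase shift.
Bottom surface (1.34 → 1.7): reflection off a higher-index medium gives a half-wave phase shift.
Net: no relative phase inversion (both shifts match).
So the condition for constructive reflection is 2 n t = m λ.
λ = 2 n t / m. The fifth-longest wavelength is m = 5: λ = 2 × 1.34 × 1120 / 5.00 = 600 nm.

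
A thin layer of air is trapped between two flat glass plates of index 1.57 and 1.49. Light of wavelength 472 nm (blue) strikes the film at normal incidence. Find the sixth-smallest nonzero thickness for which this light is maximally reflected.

At the upper boundary (n = 1.57 to n = 1.0) the reflected ray undergoes no phase shift.
Bottom surface (1.0 → 1.49): reflection off a higher-index medium gives a half-wave phase shift.
The two reflections differ by half a wavelength.
With one net inversion, constructive interference in reflection requires 2 n t = (m + ½) λ.
The sixth-smallest nonzero thickness corresponds to m = 5: t = (m + ½) λ / (2 n) = 5.50 × 472 / (2 × 1.0) = 1298 nm.

1298 nm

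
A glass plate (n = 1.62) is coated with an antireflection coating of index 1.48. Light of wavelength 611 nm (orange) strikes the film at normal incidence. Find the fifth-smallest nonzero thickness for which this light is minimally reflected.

929 nm

Top surface (1.0 → 1.48): reflection off a higher-index medium gives a half-wave phase shift.
At the lower boundary (n = 1.48 to n = 1.62) the reflected ray undergoes a half-wave phase shift.
The two reflections carry the same phase change, so no net offset.
For weak reflection here: 2 n t = (m + ½) λ.
The fifth-smallest nonzero thickness corresponds to m = 4: t = (m + ½) λ / (2 n) = 4.50 × 611 / (2 × 1.48) = 929 nm.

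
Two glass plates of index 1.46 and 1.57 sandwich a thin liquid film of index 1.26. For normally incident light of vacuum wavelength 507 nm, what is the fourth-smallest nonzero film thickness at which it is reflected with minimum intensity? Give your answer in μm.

0.805 μm

Ray reflecting at the top interface goes from n = 1.46 toward n = 1.26: no phase shift.
Bottom surface (1.26 → 1.57): reflection off a higher-index medium gives a half-wave phase shift.
Net: one phase inversion between the two reflected rays.
With one net inversion, destructive interference in reflection requires 2 n t = m λ.
The fourth-smallest nonzero thickness corresponds to m = 4: t = m λ / (2 n) = 4.00 × 507 / (2 × 1.26) = 805 nm.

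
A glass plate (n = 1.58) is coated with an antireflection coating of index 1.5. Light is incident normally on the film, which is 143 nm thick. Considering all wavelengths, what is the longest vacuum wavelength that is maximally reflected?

429 nm

Top surface (1.0 → 1.5): reflection off a higher-index medium gives a half-wave phase shift.
At the lower boundary (n = 1.5 to n = 1.58) the reflected ray undergoes a half-wave phase shift.
The two reflections carry the same phase change, so no net offset.
For maximum reflection here: 2 n t = m λ.
λ = 2 n t / m. The longest wavelength is m = 1: λ = 2 × 1.5 × 143 / 1.00 = 429 nm.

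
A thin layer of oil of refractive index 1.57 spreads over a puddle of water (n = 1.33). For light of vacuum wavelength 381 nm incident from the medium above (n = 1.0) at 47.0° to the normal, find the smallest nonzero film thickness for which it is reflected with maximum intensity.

Ray reflecting at the top interface goes from n = 1.0 toward n = 1.57: a half-wave phase shift.
At the lower boundary (n = 1.57 to n = 1.33) the reflected ray undergoes no phase shift.
Net: one phase inversion between the two reflected rays.
So the condition for constructive reflection is 2 n t cos θ_r = (m + ½) λ.
Snell's law: 1.0 sin 47.0° = 1.57 sin θ_r → sin θ_r = 0.466, cos θ_r = 0.885.
Minimum at m = 0: t = λ / (4 n cos θ_r) = 381 / (4 × 1.57 × 0.885) = 68.6 nm.

68.6 nm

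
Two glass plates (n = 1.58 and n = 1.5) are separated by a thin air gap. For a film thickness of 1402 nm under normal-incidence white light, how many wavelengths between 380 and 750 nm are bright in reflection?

Top surface (1.58 → 1.0): reflection off a lower-index medium gives no phase shift.
Bottom surface (1.0 → 1.5): reflection off a higher-index medium gives a half-wave phase shift.
Exactly one π shift → a net half-wave offset.
With one net inversion, constructive interference in reflection requires 2 n t = (m + ½) λ.
λ = 2 n t / (m + ½) = 2804 / (m + ½) nm.
m=3: 801 nm (IR); m=4: 623 nm (visible); m=5: 510 nm (visible); m=6: 431 nm (visible); m=7: 374 nm (UV).

3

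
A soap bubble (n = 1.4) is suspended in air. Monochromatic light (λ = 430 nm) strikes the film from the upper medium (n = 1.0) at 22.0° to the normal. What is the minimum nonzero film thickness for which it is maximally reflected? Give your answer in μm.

Top surface (1.0 → 1.4): reflection off a higher-index medium gives a half-wave phase shift.
Ray reflecting at the bottom interface goes from n = 1.4 toward n = 1.0: no phase shift.
Net: one phase inversion between the two reflected rays.
So the condition for constructive reflection is 2 n t cos θ_r = (m + ½) λ.
Snell's law: 1.0 sin 22.0° = 1.4 sin θ_r → sin θ_r = 0.268, cos θ_r = 0.964.
Minimum at m = 0: t = λ / (4 n cos θ_r) = 430 / (4 × 1.4 × 0.964) = 79.7 nm.

0.0797 μm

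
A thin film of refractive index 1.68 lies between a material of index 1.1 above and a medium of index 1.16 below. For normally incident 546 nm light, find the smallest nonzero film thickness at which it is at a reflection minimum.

Top surface (1.1 → 1.68): reflection off a higher-index medium gives a half-wave phase shift.
Ray reflecting at the bottom interface goes from n = 1.68 toward n = 1.16: no phase shift.
Exactly one π shift → a net half-wave offset.
So the condition for destructive reflection is 2 n t = m λ.
Minimum nonzero at m = 1: t = λ / (2 n) = 546 / (2 × 1.68) = 163 nm.

163 nm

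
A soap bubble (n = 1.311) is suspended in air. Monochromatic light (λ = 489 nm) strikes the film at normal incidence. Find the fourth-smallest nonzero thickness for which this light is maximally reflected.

At the upper boundary (n = 1.0 to n = 1.311) the reflected ray undergoes a half-wave phase shift.
Bottom surface (1.311 → 1.0): reflection off a lower-index medium gives no phase shift.
The two reflections differ by half a wavelength.
So the condition for constructive reflection is 2 n t = (m + ½) λ.
The fourth-smallest nonzero thickness corresponds to m = 3: t = (m + ½) λ / (2 n) = 3.50 × 489 / (2 × 1.311) = 653 nm.

653 nm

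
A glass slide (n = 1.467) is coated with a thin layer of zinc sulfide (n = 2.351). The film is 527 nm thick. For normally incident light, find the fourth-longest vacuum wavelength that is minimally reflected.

Ray reflecting at the top interface goes from n = 1.0 toward n = 2.351: a half-wave phase shift.
Ray reflecting at the bottom interface goes from n = 2.351 toward n = 1.467: no phase shift.
Net: one phase inversion between the two reflected rays.
For dark reflection here: 2 n t = m λ.
λ = 2 n t / m. The fourth-longest wavelength is m = 4: λ = 2 × 2.351 × 527 / 4.00 = 619 nm.

619 nm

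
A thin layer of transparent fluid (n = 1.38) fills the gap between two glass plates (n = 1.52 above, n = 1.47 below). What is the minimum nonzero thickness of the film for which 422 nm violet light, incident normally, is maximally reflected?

Top surface (1.52 → 1.38): reflection off a lower-index medium gives no phase shift.
Bottom surface (1.38 → 1.47): reflection off a higher-index medium gives a half-wave phase shift.
The two reflections differ by half a wavelength.
For maximum reflection here: 2 n t = (m + ½) λ.
Minimum at m = 0: t = λ / (4 n) = 422 / (4 × 1.38) = 76.4 nm.

76.4 nm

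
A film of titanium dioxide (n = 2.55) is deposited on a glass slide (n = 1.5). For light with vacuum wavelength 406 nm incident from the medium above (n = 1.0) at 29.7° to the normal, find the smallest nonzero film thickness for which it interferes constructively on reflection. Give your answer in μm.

0.0406 μm

Top surface (1.0 → 2.55): reflection off a higher-index medium gives a half-wave phase shift.
Ray reflecting at the bottom interface goes from n = 2.55 toward n = 1.5: no phase shift.
Exactly one π shift → a net half-wave offset.
So the condition for constructive reflection is 2 n t cos θ_r = (m + ½) λ.
Snell's law: 1.0 sin 29.7° = 2.55 sin θ_r → sin θ_r = 0.194, cos θ_r = 0.981.
Minimum at m = 0: t = λ / (4 n cos θ_r) = 406 / (4 × 2.55 × 0.981) = 40.6 nm.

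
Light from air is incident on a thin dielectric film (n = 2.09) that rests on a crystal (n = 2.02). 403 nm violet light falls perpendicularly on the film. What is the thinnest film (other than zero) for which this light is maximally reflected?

48.2 nm

Ray reflecting at the top interface goes from n = 1.0 toward n = 2.09: a half-wave phase shift.
Bottom surface (2.09 → 2.02): reflection off a lower-index medium gives no phase shift.
The two reflections differ by half a wavelength.
For maximum reflection here: 2 n t = (m + ½) λ.
Minimum at m = 0: t = λ / (4 n) = 403 / (4 × 2.09) = 48.2 nm.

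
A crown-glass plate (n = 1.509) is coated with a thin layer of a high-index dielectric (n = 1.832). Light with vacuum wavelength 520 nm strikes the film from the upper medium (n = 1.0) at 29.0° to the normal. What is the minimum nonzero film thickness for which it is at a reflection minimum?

Top surface (1.0 → 1.832): reflection off a higher-index medium gives a half-wave phase shift.
Ray reflecting at the bottom interface goes from n = 1.832 toward n = 1.509: no phase shift.
The two reflections differ by half a wavelength.
With one net inversion, destructive interference in reflection requires 2 n t cos θ_r = m λ.
Snell's law: 1.0 sin 29.0° = 1.832 sin θ_r → sin θ_r = 0.265, cos θ_r = 0.964.
Minimum nonzero at m = 1: t = λ / (2 n cos θ_r) = 520 / (2 × 1.832 × 0.964) = 147 nm.

147 nm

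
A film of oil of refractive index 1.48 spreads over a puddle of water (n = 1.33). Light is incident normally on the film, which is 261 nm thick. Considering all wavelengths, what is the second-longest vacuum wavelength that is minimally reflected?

Top surface (1.0 → 1.48): reflection off a higher-index medium gives a half-wave phase shift.
At the lower boundary (n = 1.48 to n = 1.33) the reflected ray undergoes no phase shift.
Exactly one π shift → a net half-wave offset.
So the condition for destructive reflection is 2 n t = m λ.
λ = 2 n t / m. The second-longest wavelength is m = 2: λ = 2 × 1.48 × 261 / 2.00 = 386 nm.

386 nm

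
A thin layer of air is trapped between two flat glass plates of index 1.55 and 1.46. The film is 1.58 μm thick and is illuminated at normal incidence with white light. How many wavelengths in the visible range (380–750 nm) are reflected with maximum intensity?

4

At the upper boundary (n = 1.55 to n = 1.0) the reflected ray undergoes no phase shift.
Ray reflecting at the bottom interface goes from n = 1.0 toward n = 1.46: a half-wave phase shift.
The two reflections differ by half a wavelength.
For maximum reflection here: 2 n t = (m + ½) λ.
λ = 2 n t / (m + ½) = 3160 / (m + ½) nm.
m=3: 903 nm (IR); m=4: 702 nm (visible); m=5: 575 nm (visible); m=6: 486 nm (visible); m=7: 421 nm (visible); m=8: 372 nm (UV).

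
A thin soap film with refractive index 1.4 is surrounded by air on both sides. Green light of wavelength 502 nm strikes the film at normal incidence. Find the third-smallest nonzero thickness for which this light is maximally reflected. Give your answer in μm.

Ray reflecting at the top interface goes from n = 1.0 toward n = 1.4: a half-wave phase shift.
Ray reflecting at the bottom interface goes from n = 1.4 toward n = 1.0: no phase shift.
The two reflections differ by half a wavelength.
So the condition for constructive reflection is 2 n t = (m + ½) λ.
The third-smallest nonzero thickness corresponds to m = 2: t = (m + ½) λ / (2 n) = 2.50 × 502 / (2 × 1.4) = 448 nm.

0.448 μm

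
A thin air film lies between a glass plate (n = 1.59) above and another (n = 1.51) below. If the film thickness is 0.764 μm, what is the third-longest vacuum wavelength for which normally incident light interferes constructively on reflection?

Top surface (1.59 → 1.0): reflection off a lower-index medium gives no phase shift.
Ray reflecting at the bottom interface goes from n = 1.0 toward n = 1.51: a half-wave phase shift.
Net: one phase inversion between the two reflected rays.
So the condition for constructive reflection is 2 n t = (m + ½) λ.
λ = 2 n t / (m + ½). The third-longest wavelength is m = 2: λ = 2 × 1.0 × 764 / 2.50 = 611 nm.

611 nm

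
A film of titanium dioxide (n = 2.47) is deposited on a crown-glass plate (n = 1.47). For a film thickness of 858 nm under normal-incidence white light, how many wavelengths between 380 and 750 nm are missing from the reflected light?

At the upper boundary (n = 1.0 to n = 2.47) the reflected ray undergoes a half-wave phase shift.
Bottom surface (2.47 → 1.47): reflection off a lower-index medium gives no phase shift.
The two reflections differ by half a wavelength.
So the condition for destructive reflection is 2 n t = m λ.
λ = 2 n t / m = 4239 / m nm.
m=5: 848 nm (IR); m=6: 706 nm (visible); m=7: 606 nm (visible); m=8: 530 nm (visible); m=9: 471 nm (visible); m=10: 424 nm (visible); m=11: 385 nm (visible); m=12: 353 nm (UV).

6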